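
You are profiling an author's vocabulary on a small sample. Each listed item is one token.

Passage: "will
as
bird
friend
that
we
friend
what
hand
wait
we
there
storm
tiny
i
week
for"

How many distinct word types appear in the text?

15

Distinct types: {as, bird, for, friend, hand, i, storm, that, there, tiny, wait, we, week, what, will}
V = 15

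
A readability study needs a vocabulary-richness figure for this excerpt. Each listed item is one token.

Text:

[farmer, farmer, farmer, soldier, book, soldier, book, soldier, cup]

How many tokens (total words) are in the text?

9

Tokens: farmer, farmer, farmer, soldier, book, soldier, book, soldier, cup
N = 9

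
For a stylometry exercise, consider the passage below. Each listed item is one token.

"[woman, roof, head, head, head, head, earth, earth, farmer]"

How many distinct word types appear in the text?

Distinct types: {earth, farmer, head, roof, woman}
V = 5

5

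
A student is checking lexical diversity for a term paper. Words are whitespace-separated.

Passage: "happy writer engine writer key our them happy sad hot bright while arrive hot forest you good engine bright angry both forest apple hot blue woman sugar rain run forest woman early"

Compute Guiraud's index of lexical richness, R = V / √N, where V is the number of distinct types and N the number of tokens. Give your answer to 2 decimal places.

4.07

N = 32, V = 23.
√N = 5.656854
R = 23 / 5.656854 = 4.07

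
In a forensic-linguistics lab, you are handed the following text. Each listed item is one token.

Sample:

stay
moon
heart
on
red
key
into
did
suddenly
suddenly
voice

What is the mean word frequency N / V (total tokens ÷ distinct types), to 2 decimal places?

1.10

N = 11 tokens, V = 10 types.
Mean frequency = N / V = 11 / 10 = 1.10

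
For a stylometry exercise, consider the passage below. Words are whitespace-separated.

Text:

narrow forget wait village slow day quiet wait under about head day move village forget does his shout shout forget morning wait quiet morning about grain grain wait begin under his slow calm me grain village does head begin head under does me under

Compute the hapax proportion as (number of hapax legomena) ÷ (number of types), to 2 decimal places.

Frequencies: wait:4, under:4, forget:3, village:3, head:3, does:3, grain:3, slow:2, day:2, quiet:2, about:2, his:2, shout:2, morning:2, begin:2, me:2, narrow:1, move:1, calm:1
Hapax count = 3; type count = 19.
Ratio = 3 / 19 = 0.16

0.16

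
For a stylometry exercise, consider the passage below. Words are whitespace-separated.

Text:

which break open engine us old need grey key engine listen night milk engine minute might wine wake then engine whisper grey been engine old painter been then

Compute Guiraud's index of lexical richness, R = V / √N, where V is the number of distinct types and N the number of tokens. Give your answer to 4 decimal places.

3.7796

N = 28, V = 20.
√N = 5.291503
R = 20 / 5.291503 = 3.7796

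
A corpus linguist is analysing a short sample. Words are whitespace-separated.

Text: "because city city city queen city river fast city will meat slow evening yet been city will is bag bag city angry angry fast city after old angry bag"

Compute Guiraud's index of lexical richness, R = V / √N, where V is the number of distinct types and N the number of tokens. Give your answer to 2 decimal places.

N = 29, V = 16.
√N = 5.385165
R = 16 / 5.385165 = 2.97

2.97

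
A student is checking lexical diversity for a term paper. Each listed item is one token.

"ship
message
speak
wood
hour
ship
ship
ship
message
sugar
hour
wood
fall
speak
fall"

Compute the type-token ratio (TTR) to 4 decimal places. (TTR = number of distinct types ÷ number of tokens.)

0.4667

N = 15 tokens, V = 7 types.
TTR = V / N = 7 / 15 = 0.4667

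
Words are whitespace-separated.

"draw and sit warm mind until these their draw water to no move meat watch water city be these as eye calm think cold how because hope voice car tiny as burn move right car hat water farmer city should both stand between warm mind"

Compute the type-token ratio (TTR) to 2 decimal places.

N = 45 tokens, V = 35 types.
TTR = V / N = 35 / 45 = 0.78

0.78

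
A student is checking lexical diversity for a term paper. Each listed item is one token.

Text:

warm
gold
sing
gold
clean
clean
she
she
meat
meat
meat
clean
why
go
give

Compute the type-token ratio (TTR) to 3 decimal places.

N = 15 tokens, V = 9 types.
TTR = V / N = 9 / 15 = 0.600

0.600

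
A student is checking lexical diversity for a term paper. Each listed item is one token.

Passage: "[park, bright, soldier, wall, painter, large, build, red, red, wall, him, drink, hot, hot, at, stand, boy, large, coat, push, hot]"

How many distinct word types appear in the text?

Distinct types: {at, boy, bright, build, coat, drink, him, hot, large, painter, park, push, red, soldier, stand, wall}
V = 16

16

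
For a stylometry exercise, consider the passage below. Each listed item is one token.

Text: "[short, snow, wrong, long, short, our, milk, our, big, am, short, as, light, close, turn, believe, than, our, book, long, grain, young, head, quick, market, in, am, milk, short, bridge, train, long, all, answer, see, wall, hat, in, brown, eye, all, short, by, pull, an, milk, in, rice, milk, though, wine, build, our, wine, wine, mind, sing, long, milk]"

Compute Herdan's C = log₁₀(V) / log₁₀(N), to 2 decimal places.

N = 59, V = 39.
log₁₀(V) = 1.591065, log₁₀(N) = 1.770852
C = 1.591065 / 1.770852 = 0.90

0.90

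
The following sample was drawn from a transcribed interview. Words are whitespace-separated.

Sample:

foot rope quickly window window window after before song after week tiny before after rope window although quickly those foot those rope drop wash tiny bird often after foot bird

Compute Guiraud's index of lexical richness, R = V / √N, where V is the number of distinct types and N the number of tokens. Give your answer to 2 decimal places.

2.74

N = 30, V = 15.
√N = 5.477226
R = 15 / 5.477226 = 2.74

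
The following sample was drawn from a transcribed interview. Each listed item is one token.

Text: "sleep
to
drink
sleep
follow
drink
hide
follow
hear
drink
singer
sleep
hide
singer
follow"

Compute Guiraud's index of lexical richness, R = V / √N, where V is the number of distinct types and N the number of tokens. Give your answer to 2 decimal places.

N = 15, V = 7.
√N = 3.872983
R = 7 / 3.872983 = 1.81

1.81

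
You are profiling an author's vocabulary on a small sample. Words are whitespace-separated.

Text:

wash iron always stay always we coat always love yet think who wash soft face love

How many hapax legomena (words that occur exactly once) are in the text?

9

Frequencies: always:3, wash:2, love:2, iron:1, stay:1, we:1, coat:1, yet:1, think:1, who:1, soft:1, face:1
Hapax (freq=1): coat, face, iron, soft, stay, think, we, who, yet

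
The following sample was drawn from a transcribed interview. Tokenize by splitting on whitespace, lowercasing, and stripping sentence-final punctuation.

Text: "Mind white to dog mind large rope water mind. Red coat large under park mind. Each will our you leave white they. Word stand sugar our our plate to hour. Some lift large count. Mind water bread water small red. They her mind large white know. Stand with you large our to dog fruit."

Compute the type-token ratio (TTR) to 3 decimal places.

0.574

N = 54 tokens, V = 31 types.
TTR = V / N = 31 / 54 = 0.574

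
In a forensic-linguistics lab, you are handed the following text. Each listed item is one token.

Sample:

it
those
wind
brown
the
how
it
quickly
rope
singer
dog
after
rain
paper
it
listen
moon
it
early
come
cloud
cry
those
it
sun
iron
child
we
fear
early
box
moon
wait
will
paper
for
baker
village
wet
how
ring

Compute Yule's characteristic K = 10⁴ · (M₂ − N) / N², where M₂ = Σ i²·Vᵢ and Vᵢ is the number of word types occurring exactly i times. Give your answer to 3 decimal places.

178.465

Frequencies: it:5, those:2, how:2, paper:2, moon:2, early:2, wind:1, brown:1, the:1, quickly:1, rope:1, singer:1, dog:1, after:1, rain:1, listen:1, come:1, cloud:1, cry:1, sun:1, … (12 more, each freq 1)
N = 41. Frequency spectrum: V_1=26, V_2=5, V_5=1
M₂ = 1²·26 + 2²·5 + 5²·1 = 71
K = 10000 × (71 − 41) / 41² = 178.465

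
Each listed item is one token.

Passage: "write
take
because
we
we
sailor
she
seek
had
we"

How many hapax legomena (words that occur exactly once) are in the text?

Frequencies: we:3, write:1, take:1, because:1, sailor:1, she:1, seek:1, had:1
Hapax (freq=1): because, had, sailor, seek, she, take, write

7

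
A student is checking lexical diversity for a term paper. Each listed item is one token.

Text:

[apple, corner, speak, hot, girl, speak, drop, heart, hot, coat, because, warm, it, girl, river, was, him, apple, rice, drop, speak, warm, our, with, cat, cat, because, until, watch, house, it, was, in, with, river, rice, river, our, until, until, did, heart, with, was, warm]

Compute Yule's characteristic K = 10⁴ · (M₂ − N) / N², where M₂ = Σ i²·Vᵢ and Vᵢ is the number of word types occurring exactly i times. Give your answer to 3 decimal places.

276.543

Frequencies: speak:3, warm:3, river:3, was:3, with:3, until:3, apple:2, hot:2, girl:2, drop:2, heart:2, because:2, it:2, rice:2, our:2, cat:2, corner:1, coat:1, him:1, watch:1, … (3 more, each freq 1)
N = 45. Frequency spectrum: V_1=7, V_2=10, V_3=6
M₂ = 1²·7 + 2²·10 + 3²·6 = 101
K = 10000 × (101 − 45) / 45² = 276.543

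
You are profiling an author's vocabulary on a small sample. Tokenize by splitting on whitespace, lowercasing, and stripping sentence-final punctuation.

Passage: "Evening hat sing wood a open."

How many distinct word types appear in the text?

6

Distinct types: {a, evening, hat, open, sing, wood}
V = 6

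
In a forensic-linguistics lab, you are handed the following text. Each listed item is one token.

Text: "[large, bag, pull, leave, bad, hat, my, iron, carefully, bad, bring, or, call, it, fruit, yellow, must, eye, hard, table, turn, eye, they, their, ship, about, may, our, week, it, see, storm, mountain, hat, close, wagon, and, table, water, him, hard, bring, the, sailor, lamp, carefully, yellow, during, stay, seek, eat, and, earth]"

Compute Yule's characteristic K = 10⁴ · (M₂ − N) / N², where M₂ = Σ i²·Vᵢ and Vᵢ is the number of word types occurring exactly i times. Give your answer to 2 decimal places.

71.20

Frequencies: bad:2, hat:2, carefully:2, bring:2, it:2, yellow:2, eye:2, hard:2, table:2, and:2, large:1, bag:1, pull:1, leave:1, my:1, iron:1, or:1, call:1, fruit:1, must:1, … (23 more, each freq 1)
N = 53. Frequency spectrum: V_1=33, V_2=10
M₂ = 1²·33 + 2²·10 = 73
K = 10000 × (73 − 53) / 53² = 71.20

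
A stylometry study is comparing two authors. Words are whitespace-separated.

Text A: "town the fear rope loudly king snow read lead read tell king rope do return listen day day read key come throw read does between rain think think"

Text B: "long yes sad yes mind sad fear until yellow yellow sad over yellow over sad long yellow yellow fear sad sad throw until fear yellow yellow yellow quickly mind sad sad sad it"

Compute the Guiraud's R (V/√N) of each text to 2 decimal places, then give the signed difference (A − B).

A: V=21, N=28, R=3.97
B: V=11, N=33, R=1.91
Difference = 3.97 − 1.91 = 2.06

2.06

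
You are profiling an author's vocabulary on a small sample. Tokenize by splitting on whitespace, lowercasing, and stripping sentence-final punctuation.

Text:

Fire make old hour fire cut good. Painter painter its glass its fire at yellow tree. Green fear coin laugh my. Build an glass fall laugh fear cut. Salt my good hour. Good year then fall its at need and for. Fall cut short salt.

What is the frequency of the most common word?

3

Frequencies: fire:3, cut:3, good:3, its:3, fall:3, hour:2, painter:2, glass:2, at:2, fear:2, laugh:2, my:2, salt:2, make:1, old:1, yellow:1, tree:1, green:1, coin:1, build:1, … (7 more, each freq 1)
Most common: 'fire' with frequency 3.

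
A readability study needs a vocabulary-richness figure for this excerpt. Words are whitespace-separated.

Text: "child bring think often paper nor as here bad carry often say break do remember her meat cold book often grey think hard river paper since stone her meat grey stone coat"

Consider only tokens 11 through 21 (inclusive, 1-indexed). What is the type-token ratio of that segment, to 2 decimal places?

Segment tokens 11–21: often, say, break, do, remember, her, meat, cold, book, often, grey
Segment N = 11, segment V = 10.
TTR = 10 / 11 = 0.91

0.91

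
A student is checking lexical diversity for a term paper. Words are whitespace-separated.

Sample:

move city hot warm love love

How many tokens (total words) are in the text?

6

Tokens: move, city, hot, warm, love, love
N = 6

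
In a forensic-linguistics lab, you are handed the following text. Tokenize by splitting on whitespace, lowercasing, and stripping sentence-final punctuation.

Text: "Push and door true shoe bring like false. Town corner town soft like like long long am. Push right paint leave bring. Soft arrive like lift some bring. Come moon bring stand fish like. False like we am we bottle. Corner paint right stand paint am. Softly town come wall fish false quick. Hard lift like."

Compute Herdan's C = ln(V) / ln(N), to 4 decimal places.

N = 56, V = 29.
ln(V) = 3.367296, ln(N) = 4.025352
C = 3.367296 / 4.025352 = 0.8365

0.8365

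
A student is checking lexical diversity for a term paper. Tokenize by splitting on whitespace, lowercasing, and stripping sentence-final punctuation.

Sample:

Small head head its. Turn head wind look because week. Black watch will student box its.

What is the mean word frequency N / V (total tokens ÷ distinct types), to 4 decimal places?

N = 16 tokens, V = 13 types.
Mean frequency = N / V = 16 / 13 = 1.2308

1.2308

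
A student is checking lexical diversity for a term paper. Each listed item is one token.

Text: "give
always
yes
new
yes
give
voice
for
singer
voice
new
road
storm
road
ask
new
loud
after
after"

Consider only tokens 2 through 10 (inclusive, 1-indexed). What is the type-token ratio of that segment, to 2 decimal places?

Segment tokens 2–10: always, yes, new, yes, give, voice, for, singer, voice
Segment N = 9, segment V = 7.
TTR = 7 / 9 = 0.78

0.78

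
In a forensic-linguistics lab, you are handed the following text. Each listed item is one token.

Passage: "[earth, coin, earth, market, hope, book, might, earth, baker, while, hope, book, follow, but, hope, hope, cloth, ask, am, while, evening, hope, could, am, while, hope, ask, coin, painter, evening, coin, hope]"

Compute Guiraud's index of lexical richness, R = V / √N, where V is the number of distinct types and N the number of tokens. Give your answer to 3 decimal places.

N = 32, V = 16.
√N = 5.656854
R = 16 / 5.656854 = 2.828

2.828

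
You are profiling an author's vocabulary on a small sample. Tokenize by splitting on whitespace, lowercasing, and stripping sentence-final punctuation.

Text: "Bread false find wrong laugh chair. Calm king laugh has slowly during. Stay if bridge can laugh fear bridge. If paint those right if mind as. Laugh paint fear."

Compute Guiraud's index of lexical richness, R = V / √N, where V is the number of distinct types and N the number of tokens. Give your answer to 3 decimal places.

3.900

N = 29, V = 21.
√N = 5.385165
R = 21 / 5.385165 = 3.900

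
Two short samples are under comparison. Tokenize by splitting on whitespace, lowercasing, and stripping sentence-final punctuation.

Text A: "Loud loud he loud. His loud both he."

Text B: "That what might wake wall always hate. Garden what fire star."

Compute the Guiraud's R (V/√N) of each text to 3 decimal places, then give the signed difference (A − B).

A: V=4, N=8, R=1.414
B: V=10, N=11, R=3.015
Difference = 1.414 − 3.015 = -1.601

-1.601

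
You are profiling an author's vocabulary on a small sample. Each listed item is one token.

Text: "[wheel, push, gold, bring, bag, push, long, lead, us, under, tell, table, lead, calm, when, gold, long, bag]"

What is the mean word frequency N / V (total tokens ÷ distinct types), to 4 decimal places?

1.3846

N = 18 tokens, V = 13 types.
Mean frequency = N / V = 18 / 13 = 1.3846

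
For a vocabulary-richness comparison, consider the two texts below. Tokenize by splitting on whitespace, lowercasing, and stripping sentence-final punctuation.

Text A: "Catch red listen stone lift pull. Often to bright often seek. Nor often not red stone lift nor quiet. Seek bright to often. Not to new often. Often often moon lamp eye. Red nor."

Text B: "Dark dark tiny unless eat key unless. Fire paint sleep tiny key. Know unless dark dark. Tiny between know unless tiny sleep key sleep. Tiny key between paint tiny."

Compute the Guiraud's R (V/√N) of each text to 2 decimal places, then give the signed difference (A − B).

A: V=17, N=34, R=2.92
B: V=10, N=29, R=1.86
Difference = 2.92 − 1.86 = 1.06

1.06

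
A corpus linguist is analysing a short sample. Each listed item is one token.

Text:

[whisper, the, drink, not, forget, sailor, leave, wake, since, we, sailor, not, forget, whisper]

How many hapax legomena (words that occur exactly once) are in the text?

6

Frequencies: whisper:2, not:2, forget:2, sailor:2, the:1, drink:1, leave:1, wake:1, since:1, we:1
Hapax (freq=1): drink, leave, since, the, wake, we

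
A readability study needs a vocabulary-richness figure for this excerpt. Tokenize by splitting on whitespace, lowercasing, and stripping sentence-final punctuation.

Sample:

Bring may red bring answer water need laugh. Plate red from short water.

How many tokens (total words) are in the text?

13

Tokens: bring, may, red, bring, answer, water, need, laugh, plate, red, from, short, water
N = 13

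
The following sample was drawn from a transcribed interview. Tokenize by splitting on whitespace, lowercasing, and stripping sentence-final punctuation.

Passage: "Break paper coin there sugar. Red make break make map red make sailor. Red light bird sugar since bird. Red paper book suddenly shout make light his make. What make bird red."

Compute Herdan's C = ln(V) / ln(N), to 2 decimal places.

0.82

N = 32, V = 17.
ln(V) = 2.833213, ln(N) = 3.465736
C = 2.833213 / 3.465736 = 0.82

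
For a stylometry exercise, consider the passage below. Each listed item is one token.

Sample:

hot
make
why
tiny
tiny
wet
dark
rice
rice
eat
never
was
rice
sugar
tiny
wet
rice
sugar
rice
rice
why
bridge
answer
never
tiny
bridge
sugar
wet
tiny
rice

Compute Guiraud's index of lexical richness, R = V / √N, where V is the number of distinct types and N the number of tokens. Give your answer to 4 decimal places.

2.3735

N = 30, V = 13.
√N = 5.477226
R = 13 / 5.477226 = 2.3735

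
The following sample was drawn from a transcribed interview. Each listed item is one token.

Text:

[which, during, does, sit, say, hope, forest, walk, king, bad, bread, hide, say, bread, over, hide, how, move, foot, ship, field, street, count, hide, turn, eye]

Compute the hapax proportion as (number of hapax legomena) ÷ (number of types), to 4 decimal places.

Frequencies: hide:3, say:2, bread:2, which:1, during:1, does:1, sit:1, hope:1, forest:1, walk:1, king:1, bad:1, over:1, how:1, move:1, foot:1, ship:1, field:1, street:1, count:1, … (2 more, each freq 1)
Hapax count = 19; type count = 22.
Ratio = 19 / 22 = 0.8636

0.8636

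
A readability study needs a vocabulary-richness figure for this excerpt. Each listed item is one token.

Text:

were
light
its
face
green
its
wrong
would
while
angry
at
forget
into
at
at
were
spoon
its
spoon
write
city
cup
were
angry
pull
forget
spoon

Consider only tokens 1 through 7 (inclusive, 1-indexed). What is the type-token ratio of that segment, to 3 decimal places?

0.857

Segment tokens 1–7: were, light, its, face, green, its, wrong
Segment N = 7, segment V = 6.
TTR = 6 / 7 = 0.857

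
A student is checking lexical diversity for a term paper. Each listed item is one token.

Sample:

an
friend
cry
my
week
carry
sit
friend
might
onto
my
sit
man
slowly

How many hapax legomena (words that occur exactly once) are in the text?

Frequencies: friend:2, my:2, sit:2, an:1, cry:1, week:1, carry:1, might:1, onto:1, man:1, slowly:1
Hapax (freq=1): an, carry, cry, man, might, onto, slowly, week

8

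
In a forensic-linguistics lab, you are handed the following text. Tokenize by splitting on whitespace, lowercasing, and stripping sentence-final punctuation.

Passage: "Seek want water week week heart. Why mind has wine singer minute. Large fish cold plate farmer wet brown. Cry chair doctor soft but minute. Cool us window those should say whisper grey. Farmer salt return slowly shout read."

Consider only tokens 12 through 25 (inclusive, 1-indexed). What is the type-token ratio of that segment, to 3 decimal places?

0.929

Segment tokens 12–25: minute, large, fish, cold, plate, farmer, wet, brown, cry, chair, doctor, soft, but, minute
Segment N = 14, segment V = 13.
TTR = 13 / 14 = 0.929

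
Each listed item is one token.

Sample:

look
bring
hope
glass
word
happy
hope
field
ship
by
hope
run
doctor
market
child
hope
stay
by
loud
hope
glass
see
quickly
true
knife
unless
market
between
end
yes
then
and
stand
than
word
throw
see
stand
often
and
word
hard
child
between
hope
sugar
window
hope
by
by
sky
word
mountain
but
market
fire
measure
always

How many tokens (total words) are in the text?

58

Tokens: look, bring, hope, glass, word, happy, hope, field, ship, by, hope, run, doctor, market, child, hope, stay, by, loud, hope, glass, see, quickly, true, knife, unless, market, between, end, yes, then, and, stand, than, word, throw, see, stand, often, and, word, hard, child, between, hope, sugar, window, hope, by, by, sky, word, mountain, but, market, fire, measure, always
N = 58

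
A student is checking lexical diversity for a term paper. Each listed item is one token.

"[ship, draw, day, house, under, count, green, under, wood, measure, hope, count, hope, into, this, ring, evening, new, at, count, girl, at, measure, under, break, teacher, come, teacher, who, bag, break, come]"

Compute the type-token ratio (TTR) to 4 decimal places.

0.6875

N = 32 tokens, V = 22 types.
TTR = V / N = 22 / 32 = 0.6875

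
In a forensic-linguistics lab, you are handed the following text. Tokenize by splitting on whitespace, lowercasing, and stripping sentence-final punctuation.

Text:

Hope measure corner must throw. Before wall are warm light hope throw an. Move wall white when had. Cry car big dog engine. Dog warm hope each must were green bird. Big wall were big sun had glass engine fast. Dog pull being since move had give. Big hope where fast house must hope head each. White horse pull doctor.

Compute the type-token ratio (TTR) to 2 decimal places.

N = 60 tokens, V = 36 types.
TTR = V / N = 36 / 60 = 0.60

0.60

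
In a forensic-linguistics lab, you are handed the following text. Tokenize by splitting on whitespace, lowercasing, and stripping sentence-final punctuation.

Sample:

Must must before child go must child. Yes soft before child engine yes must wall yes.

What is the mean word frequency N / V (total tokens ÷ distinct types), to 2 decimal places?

2.00

N = 16 tokens, V = 8 types.
Mean frequency = N / V = 16 / 8 = 2.00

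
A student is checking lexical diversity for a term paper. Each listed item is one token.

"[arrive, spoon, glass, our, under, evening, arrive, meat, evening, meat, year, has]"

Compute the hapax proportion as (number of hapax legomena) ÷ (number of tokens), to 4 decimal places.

Frequencies: arrive:2, evening:2, meat:2, spoon:1, glass:1, our:1, under:1, year:1, has:1
Hapax count = 6; token count = 12.
Ratio = 6 / 12 = 0.5000

0.5000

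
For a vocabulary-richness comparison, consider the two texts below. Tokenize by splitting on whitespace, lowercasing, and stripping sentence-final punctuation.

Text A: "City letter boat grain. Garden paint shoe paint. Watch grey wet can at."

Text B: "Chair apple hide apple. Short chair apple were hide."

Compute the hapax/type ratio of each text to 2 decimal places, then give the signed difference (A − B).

0.52

A: hapax=11, V=12, ratio=0.92
B: hapax=2, V=5, ratio=0.40
Difference = 0.92 − 0.40 = 0.52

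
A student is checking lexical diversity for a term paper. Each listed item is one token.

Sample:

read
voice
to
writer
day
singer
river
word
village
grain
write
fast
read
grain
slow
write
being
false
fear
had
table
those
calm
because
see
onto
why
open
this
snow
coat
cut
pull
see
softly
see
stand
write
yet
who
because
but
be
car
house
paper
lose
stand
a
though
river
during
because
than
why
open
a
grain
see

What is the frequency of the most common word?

Frequencies: see:4, grain:3, write:3, because:3, read:2, river:2, why:2, open:2, stand:2, a:2, voice:1, to:1, writer:1, day:1, singer:1, word:1, village:1, fast:1, slow:1, being:1, … (24 more, each freq 1)
Most common: 'see' with frequency 4.

4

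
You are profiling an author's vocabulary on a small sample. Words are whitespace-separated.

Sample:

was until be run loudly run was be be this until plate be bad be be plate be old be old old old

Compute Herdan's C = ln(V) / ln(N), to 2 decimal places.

N = 23, V = 9.
ln(V) = 2.197225, ln(N) = 3.135494
C = 2.197225 / 3.135494 = 0.70

0.70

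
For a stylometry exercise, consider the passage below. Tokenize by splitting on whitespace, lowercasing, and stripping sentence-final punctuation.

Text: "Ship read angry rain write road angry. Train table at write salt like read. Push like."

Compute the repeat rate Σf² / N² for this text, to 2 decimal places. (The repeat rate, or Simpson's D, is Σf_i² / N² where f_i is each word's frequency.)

Frequencies: read:2, angry:2, write:2, like:2, ship:1, rain:1, road:1, train:1, table:1, at:1, salt:1, push:1
Σf² = 24; N² = 256
Repeat rate = 24 / 256 = 0.09

0.09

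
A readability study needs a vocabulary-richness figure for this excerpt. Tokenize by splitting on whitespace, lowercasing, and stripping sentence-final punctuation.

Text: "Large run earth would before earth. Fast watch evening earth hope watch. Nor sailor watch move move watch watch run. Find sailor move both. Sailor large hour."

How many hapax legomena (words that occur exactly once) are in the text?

Frequencies: watch:5, earth:3, sailor:3, move:3, large:2, run:2, would:1, before:1, fast:1, evening:1, hope:1, nor:1, find:1, both:1, hour:1
Hapax (freq=1): before, both, evening, fast, find, hope, hour, nor, would

9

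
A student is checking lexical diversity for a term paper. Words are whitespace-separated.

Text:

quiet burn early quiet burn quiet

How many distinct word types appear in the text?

Distinct types: {burn, early, quiet}
V = 3

3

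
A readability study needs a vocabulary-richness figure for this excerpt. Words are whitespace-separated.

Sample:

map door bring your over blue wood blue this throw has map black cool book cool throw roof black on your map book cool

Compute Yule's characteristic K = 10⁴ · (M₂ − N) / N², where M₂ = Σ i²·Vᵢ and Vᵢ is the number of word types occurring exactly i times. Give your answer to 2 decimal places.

Frequencies: map:3, cool:3, your:2, blue:2, throw:2, black:2, book:2, door:1, bring:1, over:1, wood:1, this:1, has:1, roof:1, on:1
N = 24. Frequency spectrum: V_1=8, V_2=5, V_3=2
M₂ = 1²·8 + 2²·5 + 3²·2 = 46
K = 10000 × (46 − 24) / 24² = 381.94

381.94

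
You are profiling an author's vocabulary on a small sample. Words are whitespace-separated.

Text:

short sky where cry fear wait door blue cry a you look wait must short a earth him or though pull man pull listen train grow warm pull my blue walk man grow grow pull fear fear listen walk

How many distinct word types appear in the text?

Distinct types: {a, blue, cry, door, earth, fear, grow, him, listen, look, man, must, my, or, pull, short, sky, though, train, wait, walk, warm, where, you}
V = 24

24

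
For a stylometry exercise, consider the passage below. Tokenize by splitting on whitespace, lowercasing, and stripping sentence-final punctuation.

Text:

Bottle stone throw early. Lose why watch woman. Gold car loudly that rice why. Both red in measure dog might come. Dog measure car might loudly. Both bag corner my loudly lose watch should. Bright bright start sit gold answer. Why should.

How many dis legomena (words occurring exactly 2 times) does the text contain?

Frequencies: why:3, loudly:3, lose:2, watch:2, gold:2, car:2, both:2, measure:2, dog:2, might:2, should:2, bright:2, bottle:1, stone:1, throw:1, early:1, woman:1, that:1, rice:1, red:1, … (8 more, each freq 1)
Words with frequency 2: both, bright, car, dog, gold, lose, measure, might, should, watch

10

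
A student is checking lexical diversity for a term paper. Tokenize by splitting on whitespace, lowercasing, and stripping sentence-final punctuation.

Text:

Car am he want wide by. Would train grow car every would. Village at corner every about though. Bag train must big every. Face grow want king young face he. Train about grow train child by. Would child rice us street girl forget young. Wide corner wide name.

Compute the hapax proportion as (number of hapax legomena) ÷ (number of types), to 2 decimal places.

0.50

Frequencies: train:4, wide:3, would:3, grow:3, every:3, car:2, he:2, want:2, by:2, corner:2, about:2, face:2, young:2, child:2, am:1, village:1, at:1, though:1, bag:1, must:1, … (8 more, each freq 1)
Hapax count = 14; type count = 28.
Ratio = 14 / 28 = 0.50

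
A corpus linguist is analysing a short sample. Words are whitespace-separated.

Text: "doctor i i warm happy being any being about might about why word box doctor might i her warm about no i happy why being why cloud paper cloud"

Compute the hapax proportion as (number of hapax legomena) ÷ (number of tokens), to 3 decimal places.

0.207

Frequencies: i:4, being:3, about:3, why:3, doctor:2, warm:2, happy:2, might:2, cloud:2, any:1, word:1, box:1, her:1, no:1, paper:1
Hapax count = 6; token count = 29.
Ratio = 6 / 29 = 0.207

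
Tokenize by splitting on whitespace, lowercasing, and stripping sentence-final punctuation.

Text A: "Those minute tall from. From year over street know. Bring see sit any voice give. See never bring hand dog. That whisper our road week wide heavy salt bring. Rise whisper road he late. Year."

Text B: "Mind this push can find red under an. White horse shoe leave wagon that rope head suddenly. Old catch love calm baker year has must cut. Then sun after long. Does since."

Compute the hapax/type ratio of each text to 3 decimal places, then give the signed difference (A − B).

-0.214

A: hapax=22, V=28, ratio=0.786
B: hapax=32, V=32, ratio=1.000
Difference = 0.786 − 1.000 = -0.214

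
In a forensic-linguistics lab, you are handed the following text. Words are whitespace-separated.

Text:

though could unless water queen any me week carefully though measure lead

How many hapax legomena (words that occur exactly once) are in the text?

10

Frequencies: though:2, could:1, unless:1, water:1, queen:1, any:1, me:1, week:1, carefully:1, measure:1, lead:1
Hapax (freq=1): any, carefully, could, lead, me, measure, queen, unless, water, week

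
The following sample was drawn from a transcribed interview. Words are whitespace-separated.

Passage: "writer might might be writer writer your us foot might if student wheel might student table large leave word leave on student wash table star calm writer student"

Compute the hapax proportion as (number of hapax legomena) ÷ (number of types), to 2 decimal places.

Frequencies: writer:4, might:4, student:4, table:2, leave:2, be:1, your:1, us:1, foot:1, if:1, wheel:1, large:1, word:1, on:1, wash:1, star:1, calm:1
Hapax count = 12; type count = 17.
Ratio = 12 / 17 = 0.71

0.71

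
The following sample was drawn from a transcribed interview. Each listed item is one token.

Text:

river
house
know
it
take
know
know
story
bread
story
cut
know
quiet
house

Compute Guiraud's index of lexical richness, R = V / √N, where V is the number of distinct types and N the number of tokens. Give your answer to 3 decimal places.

N = 14, V = 9.
√N = 3.741657
R = 9 / 3.741657 = 2.405

2.405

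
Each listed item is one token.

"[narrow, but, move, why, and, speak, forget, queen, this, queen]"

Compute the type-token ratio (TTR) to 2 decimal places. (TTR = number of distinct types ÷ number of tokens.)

N = 10 tokens, V = 9 types.
TTR = V / N = 9 / 10 = 0.90

0.90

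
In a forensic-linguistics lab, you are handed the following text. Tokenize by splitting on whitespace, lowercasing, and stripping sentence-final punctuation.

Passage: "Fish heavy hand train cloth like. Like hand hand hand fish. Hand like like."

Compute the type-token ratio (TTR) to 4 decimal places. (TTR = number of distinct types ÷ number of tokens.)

0.4286

N = 14 tokens, V = 6 types.
TTR = V / N = 6 / 14 = 0.4286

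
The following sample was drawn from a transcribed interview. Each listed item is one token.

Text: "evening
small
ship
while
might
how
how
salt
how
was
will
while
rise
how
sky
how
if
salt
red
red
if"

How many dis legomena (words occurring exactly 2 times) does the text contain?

4

Frequencies: how:5, while:2, salt:2, if:2, red:2, evening:1, small:1, ship:1, might:1, was:1, will:1, rise:1, sky:1
Words with frequency 2: if, red, salt, while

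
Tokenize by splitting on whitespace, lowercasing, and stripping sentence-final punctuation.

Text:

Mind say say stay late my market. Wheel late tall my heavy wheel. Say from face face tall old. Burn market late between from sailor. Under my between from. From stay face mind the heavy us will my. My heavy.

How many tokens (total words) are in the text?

Tokens: mind, say, say, stay, late, my, market, wheel, late, tall, my, heavy, wheel, say, from, face, face, tall, old, burn, market, late, between, from, sailor, under, my, between, from, from, stay, face, mind, the, heavy, us, will, my, my, heavy
N = 40

40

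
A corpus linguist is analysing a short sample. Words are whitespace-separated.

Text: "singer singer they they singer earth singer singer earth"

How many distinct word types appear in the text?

3

Distinct types: {earth, singer, they}
V = 3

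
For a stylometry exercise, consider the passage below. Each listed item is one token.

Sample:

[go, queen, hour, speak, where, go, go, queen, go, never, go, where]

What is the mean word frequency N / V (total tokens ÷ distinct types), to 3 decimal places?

2.000

N = 12 tokens, V = 6 types.
Mean frequency = N / V = 12 / 6 = 2.000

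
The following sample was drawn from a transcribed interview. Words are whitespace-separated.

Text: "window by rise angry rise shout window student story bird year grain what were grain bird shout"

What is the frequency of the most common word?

2

Frequencies: window:2, rise:2, shout:2, bird:2, grain:2, by:1, angry:1, student:1, story:1, year:1, what:1, were:1
Most common: 'window' with frequency 2.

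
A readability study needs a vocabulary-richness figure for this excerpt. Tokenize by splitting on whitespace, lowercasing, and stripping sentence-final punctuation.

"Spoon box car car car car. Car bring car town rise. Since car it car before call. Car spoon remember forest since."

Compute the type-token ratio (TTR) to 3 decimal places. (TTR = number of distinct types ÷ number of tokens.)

N = 22 tokens, V = 12 types.
TTR = V / N = 12 / 22 = 0.545

0.545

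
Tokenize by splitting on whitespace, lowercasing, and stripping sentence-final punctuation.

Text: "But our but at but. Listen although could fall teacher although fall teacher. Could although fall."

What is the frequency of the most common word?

3

Frequencies: but:3, although:3, fall:3, could:2, teacher:2, our:1, at:1, listen:1
Most common: 'but' with frequency 3.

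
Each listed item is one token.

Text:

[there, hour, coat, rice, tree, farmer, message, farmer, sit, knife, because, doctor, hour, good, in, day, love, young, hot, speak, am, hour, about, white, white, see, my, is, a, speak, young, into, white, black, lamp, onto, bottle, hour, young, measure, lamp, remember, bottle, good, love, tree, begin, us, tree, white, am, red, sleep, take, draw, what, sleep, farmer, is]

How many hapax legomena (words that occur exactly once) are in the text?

26

Frequencies: hour:4, white:4, tree:3, farmer:3, young:3, good:2, love:2, speak:2, am:2, is:2, lamp:2, bottle:2, sleep:2, there:1, coat:1, rice:1, message:1, sit:1, knife:1, because:1, … (19 more, each freq 1)
Hapax (freq=1): a, about, because, begin, black, coat, day, doctor, draw, hot, in, into, knife, measure, message, my, onto, red, remember, rice, see, sit, take, there, us, what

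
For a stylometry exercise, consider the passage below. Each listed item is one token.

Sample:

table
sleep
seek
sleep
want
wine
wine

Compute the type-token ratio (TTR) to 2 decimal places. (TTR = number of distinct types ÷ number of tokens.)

N = 7 tokens, V = 5 types.
TTR = V / N = 5 / 7 = 0.71

0.71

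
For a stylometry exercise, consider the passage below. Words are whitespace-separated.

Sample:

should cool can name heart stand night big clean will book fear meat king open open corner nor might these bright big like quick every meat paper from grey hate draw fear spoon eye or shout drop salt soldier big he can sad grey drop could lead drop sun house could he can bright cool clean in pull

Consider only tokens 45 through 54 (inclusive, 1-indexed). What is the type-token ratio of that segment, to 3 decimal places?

Segment tokens 45–54: drop, could, lead, drop, sun, house, could, he, can, bright
Segment N = 10, segment V = 8.
TTR = 8 / 10 = 0.800

0.800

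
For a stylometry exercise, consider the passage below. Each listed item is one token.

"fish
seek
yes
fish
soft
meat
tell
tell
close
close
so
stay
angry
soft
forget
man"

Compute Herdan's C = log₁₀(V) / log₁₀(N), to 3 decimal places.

N = 16, V = 12.
log₁₀(V) = 1.079181, log₁₀(N) = 1.204120
C = 1.079181 / 1.204120 = 0.896

0.896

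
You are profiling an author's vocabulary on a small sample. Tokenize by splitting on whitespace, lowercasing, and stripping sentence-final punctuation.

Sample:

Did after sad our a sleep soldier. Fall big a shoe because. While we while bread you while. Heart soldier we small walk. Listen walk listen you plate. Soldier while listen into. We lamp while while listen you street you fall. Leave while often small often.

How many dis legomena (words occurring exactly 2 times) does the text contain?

5

Frequencies: while:7, you:4, listen:4, soldier:3, we:3, a:2, fall:2, small:2, walk:2, often:2, did:1, after:1, sad:1, our:1, sleep:1, big:1, shoe:1, because:1, bread:1, heart:1, … (5 more, each freq 1)
Words with frequency 2: a, fall, often, small, walk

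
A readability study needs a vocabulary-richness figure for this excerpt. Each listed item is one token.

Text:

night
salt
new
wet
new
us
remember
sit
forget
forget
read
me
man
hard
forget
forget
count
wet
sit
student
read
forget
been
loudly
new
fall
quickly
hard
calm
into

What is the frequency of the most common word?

Frequencies: forget:5, new:3, wet:2, sit:2, read:2, hard:2, night:1, salt:1, us:1, remember:1, me:1, man:1, count:1, student:1, been:1, loudly:1, fall:1, quickly:1, calm:1, into:1
Most common: 'forget' with frequency 5.

5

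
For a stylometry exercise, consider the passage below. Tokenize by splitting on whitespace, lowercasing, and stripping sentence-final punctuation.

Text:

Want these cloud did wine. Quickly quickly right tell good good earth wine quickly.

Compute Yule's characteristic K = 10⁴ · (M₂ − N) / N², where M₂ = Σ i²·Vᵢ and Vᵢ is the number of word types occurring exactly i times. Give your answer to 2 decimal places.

510.20

Frequencies: quickly:3, wine:2, good:2, want:1, these:1, cloud:1, did:1, right:1, tell:1, earth:1
N = 14. Frequency spectrum: V_1=7, V_2=2, V_3=1
M₂ = 1²·7 + 2²·2 + 3²·1 = 24
K = 10000 × (24 − 14) / 14² = 510.20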